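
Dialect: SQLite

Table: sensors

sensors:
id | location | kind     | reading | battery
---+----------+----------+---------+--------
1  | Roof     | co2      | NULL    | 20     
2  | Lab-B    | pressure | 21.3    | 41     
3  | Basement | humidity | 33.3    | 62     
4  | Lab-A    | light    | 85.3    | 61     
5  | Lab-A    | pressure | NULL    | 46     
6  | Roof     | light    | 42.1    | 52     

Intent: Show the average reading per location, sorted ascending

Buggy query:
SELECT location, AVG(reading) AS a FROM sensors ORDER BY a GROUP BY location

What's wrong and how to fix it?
Bug: GROUP BY must precede ORDER BY

Fix: Move ORDER BY to the end, after GROUP BY

Corrected query:
SELECT location, AVG(reading) AS a FROM sensors GROUP BY location ORDER BY a

Result:
location | a   
---------+-----
Lab-B    | 21.3
Basement | 33.3
Roof     | 42.1
Lab-A    | 85.3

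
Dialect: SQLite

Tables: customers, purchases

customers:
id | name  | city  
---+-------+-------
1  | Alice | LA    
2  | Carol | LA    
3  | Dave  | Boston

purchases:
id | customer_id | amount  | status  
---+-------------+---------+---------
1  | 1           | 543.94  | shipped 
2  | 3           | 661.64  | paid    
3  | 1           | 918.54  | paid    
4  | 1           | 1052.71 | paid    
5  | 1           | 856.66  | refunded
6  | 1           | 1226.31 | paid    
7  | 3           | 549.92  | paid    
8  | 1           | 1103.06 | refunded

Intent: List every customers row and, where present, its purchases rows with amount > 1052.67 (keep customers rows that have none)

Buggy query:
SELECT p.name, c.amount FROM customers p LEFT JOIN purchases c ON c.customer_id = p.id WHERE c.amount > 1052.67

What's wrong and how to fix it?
Bug: Filtering c.amount in WHERE discards the NULL rows produced by LEFT JOIN, turning it into an inner join

Fix: Move the right-table condition into the ON clause so unmatched parents are kept

Corrected query:
SELECT p.name, c.amount FROM customers p LEFT JOIN purchases c ON c.customer_id = p.id AND c.amount > 1052.67

Result:
name  | amount 
------+--------
Alice | 1052.71
Alice | 1103.06
Alice | 1226.31
Carol | NULL   
Dave  | NULL   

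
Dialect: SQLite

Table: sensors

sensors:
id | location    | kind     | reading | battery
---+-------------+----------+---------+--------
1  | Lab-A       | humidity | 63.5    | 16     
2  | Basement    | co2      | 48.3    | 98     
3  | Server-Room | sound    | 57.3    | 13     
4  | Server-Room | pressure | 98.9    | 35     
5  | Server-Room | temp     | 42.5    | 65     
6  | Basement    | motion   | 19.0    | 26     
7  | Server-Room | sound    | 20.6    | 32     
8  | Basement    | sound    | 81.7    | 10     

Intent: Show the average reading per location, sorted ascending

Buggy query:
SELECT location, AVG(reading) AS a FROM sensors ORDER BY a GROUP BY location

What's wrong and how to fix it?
Bug: ORDER BY appears before GROUP BY; SQL clause order requires GROUP BY first

Fix: Move ORDER BY to the end, after GROUP BY

Corrected query:
SELECT location, AVG(reading) AS a FROM sensors GROUP BY location ORDER BY a

Result:
location    | a        
------------+----------
Basement    | 49.666667
Server-Room | 54.825   
Lab-A       | 63.5     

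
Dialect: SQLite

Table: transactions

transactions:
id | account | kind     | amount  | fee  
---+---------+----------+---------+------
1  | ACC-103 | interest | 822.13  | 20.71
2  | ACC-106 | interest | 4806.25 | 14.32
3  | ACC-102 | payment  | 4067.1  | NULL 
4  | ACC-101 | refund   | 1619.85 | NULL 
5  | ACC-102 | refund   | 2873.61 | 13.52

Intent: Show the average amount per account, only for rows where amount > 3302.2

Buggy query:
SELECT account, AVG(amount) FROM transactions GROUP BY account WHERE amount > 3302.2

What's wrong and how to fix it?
Bug: WHERE cannot follow GROUP BY

Fix: Place WHERE between FROM and GROUP BY

Corrected query:
SELECT account, AVG(amount) FROM transactions WHERE amount > 3302.2 GROUP BY account

Result:
account | AVG(amount)
--------+------------
ACC-102 | 4067.1     
ACC-106 | 4806.25    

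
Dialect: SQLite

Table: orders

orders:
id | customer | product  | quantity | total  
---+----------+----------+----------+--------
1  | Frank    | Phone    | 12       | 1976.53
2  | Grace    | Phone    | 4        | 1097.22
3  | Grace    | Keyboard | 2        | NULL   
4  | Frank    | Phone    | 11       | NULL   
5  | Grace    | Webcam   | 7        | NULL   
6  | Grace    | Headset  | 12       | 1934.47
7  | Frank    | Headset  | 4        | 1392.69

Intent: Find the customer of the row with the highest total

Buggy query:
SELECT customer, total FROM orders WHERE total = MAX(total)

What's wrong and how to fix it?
Bug: MAX(total) is an aggregate and cannot be used directly in WHERE

Fix: Use a subquery: WHERE total = (SELECT MAX(total) FROM orders)

Corrected query:
SELECT customer, total FROM orders WHERE total = (SELECT MAX(total) FROM orders)

Result:
customer | total  
---------+--------
Frank    | 1976.53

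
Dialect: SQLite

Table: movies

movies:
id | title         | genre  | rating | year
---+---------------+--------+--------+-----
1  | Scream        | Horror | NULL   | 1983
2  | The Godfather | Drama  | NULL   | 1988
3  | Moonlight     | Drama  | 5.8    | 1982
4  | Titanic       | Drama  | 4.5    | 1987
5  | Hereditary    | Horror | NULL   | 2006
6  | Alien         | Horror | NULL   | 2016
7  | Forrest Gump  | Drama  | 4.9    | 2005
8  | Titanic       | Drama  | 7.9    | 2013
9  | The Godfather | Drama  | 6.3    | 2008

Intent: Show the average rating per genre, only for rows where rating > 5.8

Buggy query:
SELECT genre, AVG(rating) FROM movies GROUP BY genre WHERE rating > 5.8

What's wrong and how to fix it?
Bug: Row-level WHERE must come before GROUP BY in the clause order

Fix: Move the WHERE clause before GROUP BY

Corrected query:
SELECT genre, AVG(rating) FROM movies WHERE rating > 5.8 GROUP BY genre

Result:
genre | AVG(rating)
------+------------
Drama | 7.1        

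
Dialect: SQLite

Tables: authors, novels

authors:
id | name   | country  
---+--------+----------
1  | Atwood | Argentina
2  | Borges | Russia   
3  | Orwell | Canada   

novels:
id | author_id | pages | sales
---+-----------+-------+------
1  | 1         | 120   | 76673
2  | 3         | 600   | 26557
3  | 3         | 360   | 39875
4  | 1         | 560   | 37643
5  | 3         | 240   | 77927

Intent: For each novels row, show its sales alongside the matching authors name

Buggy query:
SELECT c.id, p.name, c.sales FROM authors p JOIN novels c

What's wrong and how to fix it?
Bug: JOIN with no ON clause produces a cartesian product; every novels row pairs with every authors row

Fix: Specify the join condition linking the foreign key to the parent id

Corrected query:
SELECT c.id, p.name, c.sales FROM authors p JOIN novels c ON c.author_id = p.id

Result:
id | name   | sales
---+--------+------
1  | Atwood | 76673
2  | Orwell | 26557
3  | Orwell | 39875
4  | Atwood | 37643
5  | Orwell | 77927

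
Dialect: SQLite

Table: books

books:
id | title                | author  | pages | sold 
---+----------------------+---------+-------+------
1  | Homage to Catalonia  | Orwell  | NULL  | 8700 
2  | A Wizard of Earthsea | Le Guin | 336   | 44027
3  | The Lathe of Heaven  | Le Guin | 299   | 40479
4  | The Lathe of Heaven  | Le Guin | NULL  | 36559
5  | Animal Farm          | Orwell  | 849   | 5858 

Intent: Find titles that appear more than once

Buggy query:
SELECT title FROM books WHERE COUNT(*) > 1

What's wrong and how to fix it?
Bug: COUNT(*) is an aggregate and cannot be used in WHERE

Fix: Group first, then use HAVING for the count condition

Corrected query:
SELECT title FROM books GROUP BY title HAVING COUNT(*) > 1

Result:
title              
-------------------
The Lathe of Heaven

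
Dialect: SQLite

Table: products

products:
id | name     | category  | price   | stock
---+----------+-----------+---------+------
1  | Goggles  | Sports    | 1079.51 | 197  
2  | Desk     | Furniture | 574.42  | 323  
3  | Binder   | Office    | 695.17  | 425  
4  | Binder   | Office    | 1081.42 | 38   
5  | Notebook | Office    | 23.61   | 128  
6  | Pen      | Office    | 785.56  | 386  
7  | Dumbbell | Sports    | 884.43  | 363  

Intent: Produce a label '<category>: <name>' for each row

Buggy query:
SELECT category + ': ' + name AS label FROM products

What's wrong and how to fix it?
Bug: '+' is numeric addition; on text columns SQLite converts them to 0 instead of concatenating

Fix: Use the || operator for string concatenation

Corrected query:
SELECT category || ': ' || name AS label FROM products

Result:
label           
----------------
Sports: Goggles 
Furniture: Desk 
Office: Binder  
Office: Binder  
Office: Notebook
Office: Pen     
Sports: Dumbbell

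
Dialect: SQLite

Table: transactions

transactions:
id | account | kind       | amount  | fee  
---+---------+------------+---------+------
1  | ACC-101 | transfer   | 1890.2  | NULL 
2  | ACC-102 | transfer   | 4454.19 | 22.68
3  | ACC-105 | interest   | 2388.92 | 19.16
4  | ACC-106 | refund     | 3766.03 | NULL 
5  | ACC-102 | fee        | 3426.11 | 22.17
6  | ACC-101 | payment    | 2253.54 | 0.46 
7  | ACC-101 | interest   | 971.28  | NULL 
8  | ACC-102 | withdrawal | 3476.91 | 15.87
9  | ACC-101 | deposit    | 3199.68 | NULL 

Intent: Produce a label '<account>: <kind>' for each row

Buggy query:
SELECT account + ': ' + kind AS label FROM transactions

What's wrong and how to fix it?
Bug: SQLite uses || for string concatenation; + coerces text to numbers (yielding 0)

Fix: Use the || operator for string concatenation

Corrected query:
SELECT account || ': ' || kind AS label FROM transactions

Result:
label              
-------------------
ACC-101: transfer  
ACC-102: transfer  
ACC-105: interest  
ACC-106: refund    
ACC-102: fee       
ACC-101: payment   
ACC-101: interest  
ACC-102: withdrawal
ACC-101: deposit   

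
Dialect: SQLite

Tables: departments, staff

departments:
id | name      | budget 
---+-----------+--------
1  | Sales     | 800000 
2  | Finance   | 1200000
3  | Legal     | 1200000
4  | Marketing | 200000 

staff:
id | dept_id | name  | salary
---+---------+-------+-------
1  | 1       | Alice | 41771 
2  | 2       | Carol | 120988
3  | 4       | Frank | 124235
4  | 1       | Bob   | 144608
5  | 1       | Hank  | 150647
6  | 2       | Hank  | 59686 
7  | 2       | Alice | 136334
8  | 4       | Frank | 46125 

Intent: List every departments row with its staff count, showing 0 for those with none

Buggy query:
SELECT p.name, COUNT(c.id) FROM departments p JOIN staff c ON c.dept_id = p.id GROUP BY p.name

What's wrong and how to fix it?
Bug: An inner join excludes parents with zero children

Fix: Switch to LEFT JOIN to retain unmatched parent rows

Corrected query:
SELECT p.name, COUNT(c.id) FROM departments p LEFT JOIN staff c ON c.dept_id = p.id GROUP BY p.name

Result:
name      | COUNT(c.id)
----------+------------
Finance   | 3          
Legal     | 0          
Marketing | 2          
Sales     | 3          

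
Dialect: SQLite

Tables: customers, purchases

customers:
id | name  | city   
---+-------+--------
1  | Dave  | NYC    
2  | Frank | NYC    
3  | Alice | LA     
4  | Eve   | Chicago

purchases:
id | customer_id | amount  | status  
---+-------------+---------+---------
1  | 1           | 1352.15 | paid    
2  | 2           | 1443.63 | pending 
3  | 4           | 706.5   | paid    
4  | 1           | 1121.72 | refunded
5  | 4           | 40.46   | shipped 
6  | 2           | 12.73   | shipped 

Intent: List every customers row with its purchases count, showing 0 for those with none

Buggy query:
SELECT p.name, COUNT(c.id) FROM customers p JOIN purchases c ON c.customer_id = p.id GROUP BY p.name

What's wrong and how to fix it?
Bug: An inner join excludes parents with zero children

Fix: Switch to LEFT JOIN to retain unmatched parent rows

Corrected query:
SELECT p.name, COUNT(c.id) FROM customers p LEFT JOIN purchases c ON c.customer_id = p.id GROUP BY p.name

Result:
name  | COUNT(c.id)
------+------------
Alice | 0          
Dave  | 2          
Eve   | 2          
Frank | 2          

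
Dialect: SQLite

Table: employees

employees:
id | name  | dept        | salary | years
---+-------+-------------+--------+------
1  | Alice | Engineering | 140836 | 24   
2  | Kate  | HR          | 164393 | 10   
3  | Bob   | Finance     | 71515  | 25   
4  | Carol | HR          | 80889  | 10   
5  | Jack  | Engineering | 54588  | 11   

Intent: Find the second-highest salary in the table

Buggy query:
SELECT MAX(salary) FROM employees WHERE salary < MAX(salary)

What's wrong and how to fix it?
Bug: The inner MAX is an aggregate inside WHERE, which is not allowed

Fix: Compute the overall MAX in a subquery, then take MAX of rows below it

Corrected query:
SELECT MAX(salary) FROM employees WHERE salary < (SELECT MAX(salary) FROM employees)

Result:
MAX(salary)
-----------
140836     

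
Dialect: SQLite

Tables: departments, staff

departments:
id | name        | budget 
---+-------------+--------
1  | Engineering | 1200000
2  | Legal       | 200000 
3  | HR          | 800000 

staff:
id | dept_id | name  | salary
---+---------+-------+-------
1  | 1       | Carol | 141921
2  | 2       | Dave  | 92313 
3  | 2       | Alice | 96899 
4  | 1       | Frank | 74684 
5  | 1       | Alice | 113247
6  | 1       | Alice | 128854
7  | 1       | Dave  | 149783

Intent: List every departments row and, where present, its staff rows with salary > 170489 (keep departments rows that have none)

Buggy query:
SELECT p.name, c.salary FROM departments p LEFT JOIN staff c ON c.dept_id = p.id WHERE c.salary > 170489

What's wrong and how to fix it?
Bug: A WHERE condition on the right-hand table after LEFT JOIN drops unmatched parents

Fix: Move the right-table condition into the ON clause so unmatched parents are kept

Corrected query:
SELECT p.name, c.salary FROM departments p LEFT JOIN staff c ON c.dept_id = p.id AND c.salary > 170489

Result:
name        | salary
------------+-------
Engineering | NULL  
Legal       | NULL  
HR          | NULL  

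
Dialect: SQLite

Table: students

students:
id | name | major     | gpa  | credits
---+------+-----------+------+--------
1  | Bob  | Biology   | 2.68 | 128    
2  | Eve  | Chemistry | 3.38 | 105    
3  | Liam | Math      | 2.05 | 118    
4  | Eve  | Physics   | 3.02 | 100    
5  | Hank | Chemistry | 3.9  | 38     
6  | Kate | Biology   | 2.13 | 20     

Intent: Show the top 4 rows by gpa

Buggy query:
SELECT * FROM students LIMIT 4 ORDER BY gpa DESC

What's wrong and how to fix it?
Bug: LIMIT must come after ORDER BY

Fix: Sort with ORDER BY, then apply LIMIT

Corrected query:
SELECT * FROM students ORDER BY gpa DESC LIMIT 4

Result:
id | name | major     | gpa  | credits
---+------+-----------+------+--------
5  | Hank | Chemistry | 3.9  | 38     
2  | Eve  | Chemistry | 3.38 | 105    
4  | Eve  | Physics   | 3.02 | 100    
1  | Bob  | Biology   | 2.68 | 128    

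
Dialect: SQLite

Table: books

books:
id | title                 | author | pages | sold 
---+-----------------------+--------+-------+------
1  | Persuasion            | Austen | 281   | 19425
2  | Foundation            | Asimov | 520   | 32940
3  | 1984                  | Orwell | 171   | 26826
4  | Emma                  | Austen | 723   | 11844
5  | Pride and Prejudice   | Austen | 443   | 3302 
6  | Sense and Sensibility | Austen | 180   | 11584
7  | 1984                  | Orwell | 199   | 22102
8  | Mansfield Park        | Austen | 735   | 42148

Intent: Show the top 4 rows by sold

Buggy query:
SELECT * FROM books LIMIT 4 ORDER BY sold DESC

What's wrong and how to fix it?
Bug: ORDER BY cannot follow LIMIT; LIMIT is the final clause

Fix: Swap the clauses: ORDER BY first, then LIMIT

Corrected query:
SELECT * FROM books ORDER BY sold DESC LIMIT 4

Result:
id | title          | author | pages | sold 
---+----------------+--------+-------+------
8  | Mansfield Park | Austen | 735   | 42148
2  | Foundation     | Asimov | 520   | 32940
3  | 1984           | Orwell | 171   | 26826
7  | 1984           | Orwell | 199   | 22102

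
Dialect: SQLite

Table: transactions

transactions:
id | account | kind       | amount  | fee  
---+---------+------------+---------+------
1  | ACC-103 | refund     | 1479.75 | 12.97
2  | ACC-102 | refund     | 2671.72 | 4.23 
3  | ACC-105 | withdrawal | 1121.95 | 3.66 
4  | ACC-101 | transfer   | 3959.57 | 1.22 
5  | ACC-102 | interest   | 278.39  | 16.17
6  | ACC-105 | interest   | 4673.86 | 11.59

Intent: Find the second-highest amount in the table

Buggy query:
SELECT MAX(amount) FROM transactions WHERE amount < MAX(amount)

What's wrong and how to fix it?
Bug: MAX(amount) on the right of the comparison is an aggregate-in-WHERE error

Fix: Put the inner MAX in a scalar subquery

Corrected query:
SELECT MAX(amount) FROM transactions WHERE amount < (SELECT MAX(amount) FROM transactions)

Result:
MAX(amount)
-----------
3959.57    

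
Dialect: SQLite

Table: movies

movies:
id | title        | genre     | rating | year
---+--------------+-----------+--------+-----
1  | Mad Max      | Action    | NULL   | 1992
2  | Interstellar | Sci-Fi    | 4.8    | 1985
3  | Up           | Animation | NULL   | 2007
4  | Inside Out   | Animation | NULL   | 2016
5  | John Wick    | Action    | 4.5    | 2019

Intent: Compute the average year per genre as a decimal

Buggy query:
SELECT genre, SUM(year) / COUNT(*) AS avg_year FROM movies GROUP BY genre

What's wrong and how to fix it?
Bug: SUM(year) and COUNT(*) are both integers; the division truncates the fractional part

Fix: Multiply by 1.0 (or CAST to REAL) to force floating-point division

Corrected query:
SELECT genre, SUM(year) * 1.0 / COUNT(*) AS avg_year FROM movies GROUP BY genre

Result:
genre     | avg_year
----------+---------
Action    | 2005.5  
Animation | 2011.5  
Sci-Fi    | 1985    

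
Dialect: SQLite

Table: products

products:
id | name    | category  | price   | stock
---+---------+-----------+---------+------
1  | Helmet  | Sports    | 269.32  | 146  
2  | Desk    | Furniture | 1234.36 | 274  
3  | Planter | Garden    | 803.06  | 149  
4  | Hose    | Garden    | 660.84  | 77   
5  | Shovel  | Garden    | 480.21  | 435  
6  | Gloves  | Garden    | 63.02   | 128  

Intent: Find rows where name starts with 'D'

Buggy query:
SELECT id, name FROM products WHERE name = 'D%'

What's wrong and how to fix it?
Bug: Wildcards only work with LIKE; '=' treats '%' as a literal character

Fix: Use LIKE for wildcard pattern matching

Corrected query:
SELECT id, name FROM products WHERE name LIKE 'D%'

Result:
id | name
---+-----
2  | Desk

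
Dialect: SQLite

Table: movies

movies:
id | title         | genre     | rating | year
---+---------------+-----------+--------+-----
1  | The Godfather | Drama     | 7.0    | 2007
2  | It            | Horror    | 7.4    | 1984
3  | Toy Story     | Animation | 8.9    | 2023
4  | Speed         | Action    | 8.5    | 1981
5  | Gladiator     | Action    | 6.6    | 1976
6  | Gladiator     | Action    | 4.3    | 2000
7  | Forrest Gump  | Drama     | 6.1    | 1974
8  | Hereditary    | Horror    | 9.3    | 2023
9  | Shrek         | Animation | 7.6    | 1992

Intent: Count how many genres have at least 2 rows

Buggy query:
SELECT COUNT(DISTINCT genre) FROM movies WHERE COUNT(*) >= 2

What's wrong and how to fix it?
Bug: COUNT(*) cannot appear in WHERE; the per-group count doesn't exist yet

Fix: Use a subquery that GROUPs and filters with HAVING, then count its rows

Corrected query:
SELECT COUNT(*) FROM (SELECT genre FROM movies GROUP BY genre HAVING COUNT(*) >= 2)

Result:
COUNT(*)
--------
4       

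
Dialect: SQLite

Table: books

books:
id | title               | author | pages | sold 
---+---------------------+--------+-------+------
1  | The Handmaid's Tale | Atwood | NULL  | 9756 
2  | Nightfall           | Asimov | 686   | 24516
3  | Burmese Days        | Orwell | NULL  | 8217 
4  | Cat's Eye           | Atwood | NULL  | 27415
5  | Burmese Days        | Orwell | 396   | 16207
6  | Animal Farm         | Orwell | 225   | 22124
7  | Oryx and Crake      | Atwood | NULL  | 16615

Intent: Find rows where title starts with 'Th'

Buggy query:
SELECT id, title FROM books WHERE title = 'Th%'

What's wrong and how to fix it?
Bug: '=' compares the literal string including the % character; pattern matching needs LIKE

Fix: Use LIKE for wildcard pattern matching

Corrected query:
SELECT id, title FROM books WHERE title LIKE 'Th%'

Result:
id | title              
---+--------------------
1  | The Handmaid's Tale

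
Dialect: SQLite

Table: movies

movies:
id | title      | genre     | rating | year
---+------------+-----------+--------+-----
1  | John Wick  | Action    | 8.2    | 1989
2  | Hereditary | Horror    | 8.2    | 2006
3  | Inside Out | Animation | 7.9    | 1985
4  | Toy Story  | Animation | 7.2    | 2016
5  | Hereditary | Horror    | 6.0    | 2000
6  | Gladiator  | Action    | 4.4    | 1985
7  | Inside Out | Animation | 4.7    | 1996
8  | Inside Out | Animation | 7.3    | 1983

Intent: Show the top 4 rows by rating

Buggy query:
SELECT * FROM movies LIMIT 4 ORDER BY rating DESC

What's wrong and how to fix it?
Bug: LIMIT must come after ORDER BY

Fix: Swap the clauses: ORDER BY first, then LIMIT

Corrected query:
SELECT * FROM movies ORDER BY rating DESC LIMIT 4

Result:
id | title      | genre     | rating | year
---+------------+-----------+--------+-----
1  | John Wick  | Action    | 8.2    | 1989
2  | Hereditary | Horror    | 8.2    | 2006
3  | Inside Out | Animation | 7.9    | 1985
8  | Inside Out | Animation | 7.3    | 1983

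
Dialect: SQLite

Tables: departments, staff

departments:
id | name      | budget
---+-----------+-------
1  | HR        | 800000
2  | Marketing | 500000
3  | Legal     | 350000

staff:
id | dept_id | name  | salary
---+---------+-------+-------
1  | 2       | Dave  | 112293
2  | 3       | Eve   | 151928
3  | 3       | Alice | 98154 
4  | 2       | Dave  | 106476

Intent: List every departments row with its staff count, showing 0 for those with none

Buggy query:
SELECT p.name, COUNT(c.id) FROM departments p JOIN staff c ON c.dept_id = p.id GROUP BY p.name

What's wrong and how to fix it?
Bug: An inner join excludes parents with zero children

Fix: Use LEFT JOIN so parents without children still appear (COUNT(c.id) gives 0)

Corrected query:
SELECT p.name, COUNT(c.id) FROM departments p LEFT JOIN staff c ON c.dept_id = p.id GROUP BY p.name

Result:
name      | COUNT(c.id)
----------+------------
HR        | 0          
Legal     | 2          
Marketing | 2          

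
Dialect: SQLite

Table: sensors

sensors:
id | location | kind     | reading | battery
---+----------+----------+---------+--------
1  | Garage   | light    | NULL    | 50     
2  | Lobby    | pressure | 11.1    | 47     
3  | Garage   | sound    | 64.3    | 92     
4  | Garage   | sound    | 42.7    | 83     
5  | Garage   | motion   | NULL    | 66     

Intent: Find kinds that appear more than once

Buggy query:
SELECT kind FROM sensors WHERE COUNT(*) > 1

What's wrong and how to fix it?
Bug: COUNT(*) is an aggregate and cannot be used in WHERE

Fix: GROUP BY kind, then filter groups with HAVING COUNT(*) > 1

Corrected query:
SELECT kind FROM sensors GROUP BY kind HAVING COUNT(*) > 1

Result:
kind 
-----
sound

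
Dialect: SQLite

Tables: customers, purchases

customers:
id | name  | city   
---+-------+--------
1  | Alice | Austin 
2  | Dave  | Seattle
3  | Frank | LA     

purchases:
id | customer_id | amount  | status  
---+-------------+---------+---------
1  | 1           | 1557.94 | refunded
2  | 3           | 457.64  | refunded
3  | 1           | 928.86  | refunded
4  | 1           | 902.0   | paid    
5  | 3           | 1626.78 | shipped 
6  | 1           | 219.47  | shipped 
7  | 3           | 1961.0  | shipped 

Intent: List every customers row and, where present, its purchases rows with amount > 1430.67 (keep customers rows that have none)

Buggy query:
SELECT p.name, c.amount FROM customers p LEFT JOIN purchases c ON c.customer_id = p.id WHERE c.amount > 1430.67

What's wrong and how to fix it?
Bug: A WHERE condition on the right-hand table after LEFT JOIN drops unmatched parents

Fix: Move the right-table condition into the ON clause so unmatched parents are kept

Corrected query:
SELECT p.name, c.amount FROM customers p LEFT JOIN purchases c ON c.customer_id = p.id AND c.amount > 1430.67

Result:
name  | amount 
------+--------
Alice | 1557.94
Dave  | NULL   
Frank | 1626.78
Frank | 1961   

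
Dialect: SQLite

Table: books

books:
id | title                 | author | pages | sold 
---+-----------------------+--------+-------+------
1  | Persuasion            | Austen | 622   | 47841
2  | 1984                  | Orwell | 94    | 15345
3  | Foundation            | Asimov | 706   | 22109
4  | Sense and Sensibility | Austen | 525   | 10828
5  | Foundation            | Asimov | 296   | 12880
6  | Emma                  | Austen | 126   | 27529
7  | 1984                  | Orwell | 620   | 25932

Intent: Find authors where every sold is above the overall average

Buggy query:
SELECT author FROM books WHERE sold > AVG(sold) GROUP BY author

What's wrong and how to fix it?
Bug: AVG() is an aggregate; it can't sit directly in WHERE

Fix: Use a subquery for AVG and a HAVING MIN(...) filter so the condition holds for every row in the group

Corrected query:
SELECT author FROM books GROUP BY author HAVING MIN(sold) > (SELECT AVG(sold) FROM books)

Result:
(no rows)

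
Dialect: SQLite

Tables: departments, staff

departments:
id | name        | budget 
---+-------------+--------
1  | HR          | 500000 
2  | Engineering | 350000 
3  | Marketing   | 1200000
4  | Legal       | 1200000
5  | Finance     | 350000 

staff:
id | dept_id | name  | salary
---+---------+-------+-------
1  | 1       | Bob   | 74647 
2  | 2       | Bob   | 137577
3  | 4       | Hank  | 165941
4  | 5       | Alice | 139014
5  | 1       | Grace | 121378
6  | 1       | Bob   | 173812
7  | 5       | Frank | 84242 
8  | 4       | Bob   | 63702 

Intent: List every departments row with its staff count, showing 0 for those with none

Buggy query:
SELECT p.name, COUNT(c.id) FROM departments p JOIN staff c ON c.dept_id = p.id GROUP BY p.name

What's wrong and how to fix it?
Bug: An inner join excludes parents with zero children

Fix: Use LEFT JOIN so parents without children still appear (COUNT(c.id) gives 0)

Corrected query:
SELECT p.name, COUNT(c.id) FROM departments p LEFT JOIN staff c ON c.dept_id = p.id GROUP BY p.name

Result:
name        | COUNT(c.id)
------------+------------
Engineering | 1          
Finance     | 2          
HR          | 3          
Legal       | 2          
Marketing   | 0          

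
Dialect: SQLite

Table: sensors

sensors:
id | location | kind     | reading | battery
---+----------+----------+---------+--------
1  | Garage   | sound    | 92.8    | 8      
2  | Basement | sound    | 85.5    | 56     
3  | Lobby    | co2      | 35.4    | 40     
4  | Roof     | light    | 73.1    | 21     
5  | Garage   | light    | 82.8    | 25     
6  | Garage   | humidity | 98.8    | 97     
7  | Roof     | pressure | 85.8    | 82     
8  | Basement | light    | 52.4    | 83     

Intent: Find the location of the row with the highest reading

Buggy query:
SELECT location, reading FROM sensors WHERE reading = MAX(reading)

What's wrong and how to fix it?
Bug: MAX(reading) is an aggregate and cannot be used directly in WHERE

Fix: Use a subquery: WHERE reading = (SELECT MAX(reading) FROM sensors)

Corrected query:
SELECT location, reading FROM sensors WHERE reading = (SELECT MAX(reading) FROM sensors)

Result:
location | reading
---------+--------
Garage   | 98.8   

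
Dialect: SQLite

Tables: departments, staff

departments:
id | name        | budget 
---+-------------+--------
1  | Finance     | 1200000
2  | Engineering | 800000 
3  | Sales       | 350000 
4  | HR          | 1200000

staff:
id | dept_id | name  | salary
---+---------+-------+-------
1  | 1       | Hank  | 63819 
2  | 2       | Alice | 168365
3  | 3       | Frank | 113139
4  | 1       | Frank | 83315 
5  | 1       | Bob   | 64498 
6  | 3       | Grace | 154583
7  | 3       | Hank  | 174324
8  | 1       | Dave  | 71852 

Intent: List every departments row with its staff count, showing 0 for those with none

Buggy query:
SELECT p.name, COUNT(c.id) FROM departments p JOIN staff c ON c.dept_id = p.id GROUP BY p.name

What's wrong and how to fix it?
Bug: INNER JOIN drops departments rows that have no matching staff rows

Fix: Use LEFT JOIN so parents without children still appear (COUNT(c.id) gives 0)

Corrected query:
SELECT p.name, COUNT(c.id) FROM departments p LEFT JOIN staff c ON c.dept_id = p.id GROUP BY p.name

Result:
name        | COUNT(c.id)
------------+------------
Engineering | 1          
Finance     | 4          
HR          | 0          
Sales       | 3          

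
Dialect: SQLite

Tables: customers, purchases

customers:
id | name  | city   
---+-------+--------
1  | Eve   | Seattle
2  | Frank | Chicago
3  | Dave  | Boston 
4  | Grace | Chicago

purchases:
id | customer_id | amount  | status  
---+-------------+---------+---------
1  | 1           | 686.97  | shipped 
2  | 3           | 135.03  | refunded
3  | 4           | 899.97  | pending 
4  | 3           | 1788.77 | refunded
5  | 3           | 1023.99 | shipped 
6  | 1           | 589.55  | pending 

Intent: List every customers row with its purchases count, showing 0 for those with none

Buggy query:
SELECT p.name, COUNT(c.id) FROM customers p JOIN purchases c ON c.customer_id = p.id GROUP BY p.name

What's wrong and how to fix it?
Bug: An inner join excludes parents with zero children

Fix: Use LEFT JOIN so parents without children still appear (COUNT(c.id) gives 0)

Corrected query:
SELECT p.name, COUNT(c.id) FROM customers p LEFT JOIN purchases c ON c.customer_id = p.id GROUP BY p.name

Result:
name  | COUNT(c.id)
------+------------
Dave  | 3          
Eve   | 2          
Frank | 0          
Grace | 1          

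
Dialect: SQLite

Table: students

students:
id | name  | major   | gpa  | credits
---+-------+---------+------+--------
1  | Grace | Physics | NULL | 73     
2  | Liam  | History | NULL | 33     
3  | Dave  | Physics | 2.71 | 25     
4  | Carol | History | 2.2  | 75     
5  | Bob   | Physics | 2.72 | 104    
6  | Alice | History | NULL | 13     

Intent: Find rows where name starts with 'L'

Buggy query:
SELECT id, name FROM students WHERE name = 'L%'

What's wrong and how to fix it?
Bug: Wildcards only work with LIKE; '=' treats '%' as a literal character

Fix: Replace '=' with LIKE so 'L%' is treated as a pattern

Corrected query:
SELECT id, name FROM students WHERE name LIKE 'L%'

Result:
id | name
---+-----
2  | Liam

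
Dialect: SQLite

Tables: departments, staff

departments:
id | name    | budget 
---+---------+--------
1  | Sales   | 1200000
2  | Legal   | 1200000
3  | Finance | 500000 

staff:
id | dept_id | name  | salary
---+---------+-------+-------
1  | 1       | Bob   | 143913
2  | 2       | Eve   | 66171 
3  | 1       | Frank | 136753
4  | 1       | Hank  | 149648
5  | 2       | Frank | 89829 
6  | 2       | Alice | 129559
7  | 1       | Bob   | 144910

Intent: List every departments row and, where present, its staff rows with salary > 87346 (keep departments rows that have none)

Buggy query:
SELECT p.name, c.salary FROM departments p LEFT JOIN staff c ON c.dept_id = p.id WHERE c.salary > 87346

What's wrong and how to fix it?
Bug: A WHERE condition on the right-hand table after LEFT JOIN drops unmatched parents

Fix: Move the right-table condition into the ON clause so unmatched parents are kept

Corrected query:
SELECT p.name, c.salary FROM departments p LEFT JOIN staff c ON c.dept_id = p.id AND c.salary > 87346

Result:
name    | salary
--------+-------
Sales   | 136753
Sales   | 143913
Sales   | 144910
Sales   | 149648
Legal   | 89829 
Legal   | 129559
Finance | NULL  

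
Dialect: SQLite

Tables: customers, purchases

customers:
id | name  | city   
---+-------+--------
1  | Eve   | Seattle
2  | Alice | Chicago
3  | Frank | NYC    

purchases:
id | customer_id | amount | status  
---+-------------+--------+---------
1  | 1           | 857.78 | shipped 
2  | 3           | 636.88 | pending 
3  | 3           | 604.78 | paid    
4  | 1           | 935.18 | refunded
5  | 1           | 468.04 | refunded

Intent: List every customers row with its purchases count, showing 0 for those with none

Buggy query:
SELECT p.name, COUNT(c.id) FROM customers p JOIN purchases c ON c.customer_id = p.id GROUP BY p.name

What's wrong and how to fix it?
Bug: INNER JOIN drops customers rows that have no matching purchases rows

Fix: Switch to LEFT JOIN to retain unmatched parent rows

Corrected query:
SELECT p.name, COUNT(c.id) FROM customers p LEFT JOIN purchases c ON c.customer_id = p.id GROUP BY p.name

Result:
name  | COUNT(c.id)
------+------------
Alice | 0          
Eve   | 3          
Frank | 2          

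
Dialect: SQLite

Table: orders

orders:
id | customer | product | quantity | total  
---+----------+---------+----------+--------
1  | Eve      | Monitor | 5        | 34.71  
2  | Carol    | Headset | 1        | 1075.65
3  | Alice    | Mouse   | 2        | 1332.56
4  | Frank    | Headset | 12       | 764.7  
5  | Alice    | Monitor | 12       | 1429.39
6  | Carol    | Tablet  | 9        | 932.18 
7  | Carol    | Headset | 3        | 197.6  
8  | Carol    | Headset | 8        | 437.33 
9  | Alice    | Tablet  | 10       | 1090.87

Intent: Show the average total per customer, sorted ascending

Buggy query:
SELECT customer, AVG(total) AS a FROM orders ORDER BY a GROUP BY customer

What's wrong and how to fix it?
Bug: ORDER BY appears before GROUP BY; SQL clause order requires GROUP BY first

Fix: Reorder: SELECT … FROM … GROUP BY … ORDER BY …

Corrected query:
SELECT customer, AVG(total) AS a FROM orders GROUP BY customer ORDER BY a

Result:
customer | a          
---------+------------
Eve      | 34.71      
Carol    | 660.69     
Frank    | 764.7      
Alice    | 1284.273333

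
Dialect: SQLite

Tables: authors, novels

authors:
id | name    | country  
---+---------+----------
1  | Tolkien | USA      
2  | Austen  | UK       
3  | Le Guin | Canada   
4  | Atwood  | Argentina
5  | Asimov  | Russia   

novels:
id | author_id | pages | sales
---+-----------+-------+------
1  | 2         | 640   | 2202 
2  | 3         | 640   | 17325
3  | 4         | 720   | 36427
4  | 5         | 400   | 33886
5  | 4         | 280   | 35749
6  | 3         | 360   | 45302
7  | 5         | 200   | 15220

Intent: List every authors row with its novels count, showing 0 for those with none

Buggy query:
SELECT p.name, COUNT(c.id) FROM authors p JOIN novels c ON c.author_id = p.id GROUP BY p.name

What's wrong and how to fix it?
Bug: INNER JOIN drops authors rows that have no matching novels rows

Fix: Switch to LEFT JOIN to retain unmatched parent rows

Corrected query:
SELECT p.name, COUNT(c.id) FROM authors p LEFT JOIN novels c ON c.author_id = p.id GROUP BY p.name

Result:
name    | COUNT(c.id)
--------+------------
Asimov  | 2          
Atwood  | 2          
Austen  | 1          
Le Guin | 2          
Tolkien | 0          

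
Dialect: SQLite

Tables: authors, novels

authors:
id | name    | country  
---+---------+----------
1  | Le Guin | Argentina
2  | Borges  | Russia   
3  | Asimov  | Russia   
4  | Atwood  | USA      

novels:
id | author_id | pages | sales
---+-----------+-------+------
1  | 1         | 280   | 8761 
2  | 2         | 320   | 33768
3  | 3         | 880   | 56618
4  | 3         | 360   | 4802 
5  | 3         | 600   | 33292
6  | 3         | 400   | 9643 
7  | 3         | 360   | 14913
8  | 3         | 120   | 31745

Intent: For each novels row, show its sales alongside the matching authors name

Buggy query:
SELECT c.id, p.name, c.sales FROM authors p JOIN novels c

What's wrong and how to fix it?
Bug: JOIN with no ON clause produces a cartesian product; every novels row pairs with every authors row

Fix: Specify the join condition linking the foreign key to the parent id

Corrected query:
SELECT c.id, p.name, c.sales FROM authors p JOIN novels c ON c.author_id = p.id

Result:
id | name    | sales
---+---------+------
1  | Le Guin | 8761 
2  | Borges  | 33768
3  | Asimov  | 56618
4  | Asimov  | 4802 
5  | Asimov  | 33292
6  | Asimov  | 9643 
7  | Asimov  | 14913
8  | Asimov  | 31745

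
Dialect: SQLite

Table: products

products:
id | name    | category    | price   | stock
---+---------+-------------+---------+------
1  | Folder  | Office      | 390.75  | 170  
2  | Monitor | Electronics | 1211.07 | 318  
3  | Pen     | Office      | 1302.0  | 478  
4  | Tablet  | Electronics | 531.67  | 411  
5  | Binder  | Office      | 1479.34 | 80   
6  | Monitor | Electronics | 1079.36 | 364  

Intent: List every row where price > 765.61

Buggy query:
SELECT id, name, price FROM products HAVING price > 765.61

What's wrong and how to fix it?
Bug: HAVING filters the output of aggregation, but this query has no GROUP BY and no aggregate functions, so SQLite rejects it (HAVING clause on a non-aggregate query); the condition here is per row

Fix: Use WHERE for row-level filtering

Corrected query:
SELECT id, name, price FROM products WHERE price > 765.61

Result:
id | name    | price  
---+---------+--------
2  | Monitor | 1211.07
3  | Pen     | 1302   
5  | Binder  | 1479.34
6  | Monitor | 1079.36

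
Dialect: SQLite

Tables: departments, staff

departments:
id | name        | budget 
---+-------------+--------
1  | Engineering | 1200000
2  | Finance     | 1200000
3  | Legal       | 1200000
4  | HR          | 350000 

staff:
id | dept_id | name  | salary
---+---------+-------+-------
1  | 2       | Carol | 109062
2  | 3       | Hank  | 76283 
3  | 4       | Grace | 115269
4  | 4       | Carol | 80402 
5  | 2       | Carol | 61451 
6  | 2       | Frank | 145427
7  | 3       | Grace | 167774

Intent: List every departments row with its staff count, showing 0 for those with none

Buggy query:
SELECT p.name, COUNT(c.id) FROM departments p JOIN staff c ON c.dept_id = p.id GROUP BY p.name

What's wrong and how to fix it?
Bug: An inner join excludes parents with zero children

Fix: Switch to LEFT JOIN to retain unmatched parent rows

Corrected query:
SELECT p.name, COUNT(c.id) FROM departments p LEFT JOIN staff c ON c.dept_id = p.id GROUP BY p.name

Result:
name        | COUNT(c.id)
------------+------------
Engineering | 0          
Finance     | 3          
HR          | 2          
Legal       | 2          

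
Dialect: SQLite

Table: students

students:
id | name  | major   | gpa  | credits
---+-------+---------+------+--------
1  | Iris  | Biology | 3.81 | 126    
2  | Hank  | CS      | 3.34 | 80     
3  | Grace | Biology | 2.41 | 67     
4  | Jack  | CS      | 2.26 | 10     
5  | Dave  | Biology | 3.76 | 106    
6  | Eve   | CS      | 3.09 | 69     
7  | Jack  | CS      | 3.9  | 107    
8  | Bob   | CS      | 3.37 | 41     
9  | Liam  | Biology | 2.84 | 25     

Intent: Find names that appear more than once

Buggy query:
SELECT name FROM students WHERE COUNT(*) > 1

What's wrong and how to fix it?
Bug: COUNT(*) is an aggregate and cannot be used in WHERE

Fix: GROUP BY name, then filter groups with HAVING COUNT(*) > 1

Corrected query:
SELECT name FROM students GROUP BY name HAVING COUNT(*) > 1

Result:
name
----
Jack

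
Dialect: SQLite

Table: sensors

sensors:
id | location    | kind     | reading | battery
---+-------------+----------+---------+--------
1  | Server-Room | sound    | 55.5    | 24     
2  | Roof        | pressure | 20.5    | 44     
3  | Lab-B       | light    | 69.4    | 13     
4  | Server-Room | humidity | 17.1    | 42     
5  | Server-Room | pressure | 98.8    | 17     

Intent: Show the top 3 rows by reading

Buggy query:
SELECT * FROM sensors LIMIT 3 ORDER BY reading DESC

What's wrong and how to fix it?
Bug: ORDER BY cannot follow LIMIT; LIMIT is the final clause

Fix: Swap the clauses: ORDER BY first, then LIMIT

Corrected query:
SELECT * FROM sensors ORDER BY reading DESC LIMIT 3

Result:
id | location    | kind     | reading | battery
---+-------------+----------+---------+--------
5  | Server-Room | pressure | 98.8    | 17     
3  | Lab-B       | light    | 69.4    | 13     
1  | Server-Room | sound    | 55.5    | 24     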